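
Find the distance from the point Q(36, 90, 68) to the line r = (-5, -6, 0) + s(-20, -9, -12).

√5521

Direction vector d = (-20, -9, -12).
AP = (41, 96, 68); AP·d = -2500, |AP|² = 15521, |d|² = 625.
distance² = |AP|² − (AP·d)²/|d|² = 15521 − 6250000/625 = 5521, so the distance is √5521.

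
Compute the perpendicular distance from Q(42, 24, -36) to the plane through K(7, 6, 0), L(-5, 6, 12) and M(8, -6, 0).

KL = (-12, 0, 12) and KM = (1, -12, 0), so a normal is n = KL × KM = (144, 12, 144).
Then n·(42, 24, -36) - 1080 = 72.
|n| = √(20736 + 144 + 20736) = 204, so the distance is |72|/204 = 6/17.

6/17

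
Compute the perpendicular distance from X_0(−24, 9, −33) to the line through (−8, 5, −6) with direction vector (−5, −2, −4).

Direction vector d = (−5, −2, −4).
AP = (−16, 4, −27), and AP × d = (−70, 71, 52).
|AP × d|² = 12645 and |d|² = 45, so the distance is √(12645/45) = √281.

√281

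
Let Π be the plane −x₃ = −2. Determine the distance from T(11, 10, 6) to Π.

d = |(-1)·6 − (-2)| / √(0 + 0 + 1) = |-4| / 1 = 4.

4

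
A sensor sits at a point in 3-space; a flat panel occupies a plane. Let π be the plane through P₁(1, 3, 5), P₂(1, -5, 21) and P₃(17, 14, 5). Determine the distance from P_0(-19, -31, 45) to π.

P₁P₂ = (0, -8, 16) and P₁P₃ = (16, 11, 0), so a normal is n = P₁P₂ × P₁P₃ = (-176, 256, 128).
Then n·(-19, -31, 45) - 1232 = -64.
|n| = √(30976 + 65536 + 16384) = 336, so the distance is |-64|/336 = 4/21.

4/21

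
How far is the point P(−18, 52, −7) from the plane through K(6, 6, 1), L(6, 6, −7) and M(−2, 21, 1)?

KL = (0, 0, −8) and KM = (−8, 15, 0), so a normal is n = KL × KM = (120, 64, 0).
Then n·(−18, 52, −7) − 1104 = 64.
|n| = √(14400 + 4096 + 0) = 136, so the distance is |64|/136 = 8/17.

8/17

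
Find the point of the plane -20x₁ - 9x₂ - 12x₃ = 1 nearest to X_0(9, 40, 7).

The perpendicular from X_0 has direction n = (-20, -9, -12): r = (9, 40, 7) + t(-20, -9, -12).
Substitute into the plane: n·(X_0 + tn) = 1 gives -624 + 625t = 1, so t = 1.
Foot = (9, 40, 7) + 1·(-20, -9, -12) = (-11, 31, -5).

(-11, 31, -5)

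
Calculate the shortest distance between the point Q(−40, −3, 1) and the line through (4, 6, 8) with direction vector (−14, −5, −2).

√41

Direction vector d = (−14, −5, −2).
AP = (−44, −9, −7); AP·d = 675, |AP|² = 2066, |d|² = 225.
distance² = |AP|² − (AP·d)²/|d|² = 2066 − 455625/225 = 41, so the distance is √41.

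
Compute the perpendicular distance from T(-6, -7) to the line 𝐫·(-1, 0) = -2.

d = |(-1)·(-6) + 0·(-7) − (-2)| / √(1 + 0) = |8|/1 = 8.

8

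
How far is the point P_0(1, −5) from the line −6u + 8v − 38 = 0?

d = |(-6)·1 + 8·(-5) − 38| / √(36 + 64) = |-84|/10 = 42/5.

42/5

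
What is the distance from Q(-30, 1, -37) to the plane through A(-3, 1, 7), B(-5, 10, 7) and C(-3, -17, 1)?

AB = (-2, 9, 0) and AC = (0, -18, -6), so a normal is n = AB × AC = (-54, -12, 36).
n = (-54, -12, 36); n·P − 402 = -126; |n| = 66; distance = 126/66 = 21/11.

21/11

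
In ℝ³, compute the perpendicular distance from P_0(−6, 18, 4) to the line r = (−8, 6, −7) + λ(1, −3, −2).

3√5

Direction vector d = (1, −3, −2).
AP = (2, 12, 11), and AP × d = (9, 15, −18).
|AP × d|² = 630 and |d|² = 14, so the distance is √(630/14) = √45 = 3√5.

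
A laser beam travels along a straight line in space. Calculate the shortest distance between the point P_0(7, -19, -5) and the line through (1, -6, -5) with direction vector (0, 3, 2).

2√22

Direction vector d = (0, 3, 2).
AP = (6, -13, 0), and AP × d = (-26, -12, 18).
|AP × d|² = 1144 and |d|² = 13, so the distance is √(1144/13) = √88 = 2√22.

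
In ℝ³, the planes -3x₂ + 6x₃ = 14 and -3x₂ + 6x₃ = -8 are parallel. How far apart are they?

22√5/15

Both planes have normal n = (0, -3, 6), |n| = 3√5. Any point on the first plane is at distance |(-8) − 14|/|n| = 22/(3√5) from the second.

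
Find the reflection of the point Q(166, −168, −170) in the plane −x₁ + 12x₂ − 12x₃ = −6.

(2806/17, -2664/17, -3082/17)

n = (−1, 12, −12), |n|² = 289, n·Q − (-6) = -136, so t = -136/289 = -8/17.
Foot F = Q − (-8/17)·n = (2814/17, −2760/17, −2986/17); the reflection is 2F − Q = (2806/17, −2664/17, −3082/17).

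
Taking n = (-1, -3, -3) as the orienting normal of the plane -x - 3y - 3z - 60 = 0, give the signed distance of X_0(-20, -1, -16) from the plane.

n·X_0 − 60 = 11.
|n| = √19, so the signed distance is 11/√19.

11/√19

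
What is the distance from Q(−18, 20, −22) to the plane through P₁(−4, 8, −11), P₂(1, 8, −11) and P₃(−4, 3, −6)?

1/√2

P₁P₂ = (5, 0, 0) and P₁P₃ = (0, −5, 5), so a normal is n = P₁P₂ × P₁P₃ = (0, −25, −25).
Then n·(−18, 20, −22) − 75 = −25.
|n| = √(0 + 625 + 625) = 25√2, so the distance is |-25|/(25√2) = 1/√2.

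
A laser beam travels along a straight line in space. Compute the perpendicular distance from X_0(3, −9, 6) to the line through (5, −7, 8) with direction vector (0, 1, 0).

2√2

Direction vector d = (0, 1, 0).
AP = (−2, −2, −2), and AP × d = (2, 0, −2).
|AP × d|² = 8 and |d|² = 1, so the distance is √8 = 2√2.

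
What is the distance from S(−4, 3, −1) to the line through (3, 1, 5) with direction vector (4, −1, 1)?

√17

Direction vector d = (4, −1, 1).
AP = (−7, 2, −6), and AP × d = (−4, −17, −1).
|AP × d|² = 306 and |d|² = 18, so the distance is √(306/18) = √17.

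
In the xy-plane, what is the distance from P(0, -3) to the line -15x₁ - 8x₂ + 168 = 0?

192/17

The normal to the line is n = (-15, -8) with |n| = 17.
|n·P − (-168)| = |24 − (-168)| = 192, so the distance is 192/17.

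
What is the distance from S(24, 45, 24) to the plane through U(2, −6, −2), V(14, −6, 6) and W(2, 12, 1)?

UV = (12, 0, 8) and UW = (0, 18, 3), so a normal is n = UV × UW = (−144, −36, 216).
n = (−144, −36, 216); n·P − (-504) = 612; |n| = 36√53; distance = 612/(36√53) = 17√53/53.

17/√53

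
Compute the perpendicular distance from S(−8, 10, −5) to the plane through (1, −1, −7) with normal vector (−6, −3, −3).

5/√6

The plane has equation n·(r − (1, −1, −7)) = 0, i.e. n·r = 18.
d = |(-6)·(-8) + (-3)·10 + (-3)·(-5) − 18| / √(36 + 9 + 9) = |15| / (3√6) = 5√6/6.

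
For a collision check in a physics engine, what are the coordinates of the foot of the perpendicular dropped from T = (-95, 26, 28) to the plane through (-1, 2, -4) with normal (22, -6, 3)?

(-7, 2, 40)

The perpendicular from T has direction n = (22, -6, 3): r = (-95, 26, 28) + μ(22, -6, 3).
Substitute into the plane: n·(T + μn) = -46 gives -2162 + 529μ = -46, so μ = 4.
Foot = (-95, 26, 28) + 4·(22, -6, 3) = (-7, 2, 40).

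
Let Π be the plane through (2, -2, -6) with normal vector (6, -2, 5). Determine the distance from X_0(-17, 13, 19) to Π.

The plane has equation n·(r − (2, -2, -6)) = 0, i.e. n·r = -14.
d = |6·(-17) + (-2)·13 + 5·19 − (-14)| / √(36 + 4 + 25) = |-19| / √65 = 19/√65.

19√65/65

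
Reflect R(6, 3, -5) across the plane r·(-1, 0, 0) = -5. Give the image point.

(4, 3, -5)

n = (-1, 0, 0), |n|² = 1, n·R − (-5) = -1, so t = -1/1 = -1.
Foot F = R − (-1)·n = (5, 3, -5); the reflection is 2F − R = (4, 3, -5).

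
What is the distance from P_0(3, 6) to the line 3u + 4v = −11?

d = |3·3 + 4·6 − (-11)| / √(9 + 16) = |44|/5 = 44/5.

44/5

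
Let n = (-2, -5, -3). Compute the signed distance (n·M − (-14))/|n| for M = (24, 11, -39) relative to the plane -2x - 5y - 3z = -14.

14√38/19

n·M − (-14) = 28.
|n| = √38, so the signed distance is 14√38/19.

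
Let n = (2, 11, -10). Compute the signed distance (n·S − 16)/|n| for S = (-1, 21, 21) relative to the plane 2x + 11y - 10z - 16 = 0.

1/5

n·S − 16 = 3.
|n| = 15, so the signed distance is 3/15 = 1/5.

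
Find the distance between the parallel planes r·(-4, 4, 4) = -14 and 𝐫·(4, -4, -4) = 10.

Divide the second equation by -1 to match normals: -4x + 4y + 4z = -10.
Both planes have normal n = (-4, 4, 4), |n| = 4√3. Any point on the first plane is at distance |(-10) − (-14)|/|n| = 4/(4√3) = √3/3 from the second.

√3/3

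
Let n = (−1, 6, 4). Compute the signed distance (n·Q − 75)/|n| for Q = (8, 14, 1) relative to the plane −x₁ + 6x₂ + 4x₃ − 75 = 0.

n·Q − 75 = 5.
|n| = √53, so the signed distance is 5/√53.

5/√53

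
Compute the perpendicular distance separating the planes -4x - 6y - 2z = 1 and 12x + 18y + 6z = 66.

23√14/28

Divide the second equation by -3 to match normals: -4x - 6y - 2z = -22.
Both planes have normal n = (-4, -6, -2), |n| = 2√14. Any point on the first plane is at distance |(-22) − 1|/|n| = 23/(2√14) = 23√14/28 from the second.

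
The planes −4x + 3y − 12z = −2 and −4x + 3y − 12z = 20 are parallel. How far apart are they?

With common normal n = (−4, 3, −12) (|n| = 13), the distance is |(-2) − 20|/|n| = 22/13.

22/13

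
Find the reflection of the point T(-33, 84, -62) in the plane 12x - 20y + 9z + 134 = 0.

n = (12, -20, 9), |n|² = 625, n·T − (-134) = -2500, so t = -2500/625 = -4.
Foot F = T − (-4)·n = (15, 4, -26); the reflection is 2F − T = (63, -76, 10).

(63, -76, 10)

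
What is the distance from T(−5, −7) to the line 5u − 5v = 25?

The normal to the line is n = (5, −5) with |n| = 5√2.
|n·T − 25| = |10 − 25| = 15, so the distance is 15/(5√2) = 3√2/2.

3√2/2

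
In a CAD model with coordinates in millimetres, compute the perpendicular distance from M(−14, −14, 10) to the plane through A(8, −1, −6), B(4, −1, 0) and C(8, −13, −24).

AB = (−4, 0, 6) and AC = (0, −12, −18), so a normal is n = AB × AC = (72, −72, 48).
d = |72·(-14) + (-72)·(-14) + 48·10 − 360| / √(5184 + 5184 + 2304) = |120| / (24√22) = 5/√22.

5√22/22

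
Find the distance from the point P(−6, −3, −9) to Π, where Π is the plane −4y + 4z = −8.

d = |(-4)·(-3) + 4·(-9) − (-8)| / √(0 + 16 + 16) = |-16| / (4√2) = 2√2.

2√2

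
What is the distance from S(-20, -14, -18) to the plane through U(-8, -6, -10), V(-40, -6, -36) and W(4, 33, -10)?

4/21

UV = (-32, 0, -26) and UW = (12, 39, 0), so a normal is n = UV × UW = (1014, -312, -1248).
Then n·(-20, -14, -18) - 6240 = 312.
|n| = √(1028196 + 97344 + 1557504) = 1638, so the distance is |312|/1638 = 4/21.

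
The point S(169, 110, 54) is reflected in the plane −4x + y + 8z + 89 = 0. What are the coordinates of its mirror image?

(1481/9, 1000/9, 566/9)

With n = (−4, 1, 8), the signed offset is (n·S − (-89))/|n|² = -45/81 = -5/9.
S' = S − 2t·n = (169, 110, 54) − (-10/9)·(−4, 1, 8) = (1481/9, 1000/9, 566/9).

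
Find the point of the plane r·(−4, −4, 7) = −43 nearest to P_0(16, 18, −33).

The perpendicular from P_0 has direction n = (−4, −4, 7): r = (16, 18, −33) + μ(−4, −4, 7).
Substitute into the plane: n·(P_0 + μn) = -43 gives -367 + 81μ = -43, so μ = 4.
Foot = (16, 18, −33) + 4·(−4, −4, 7) = (0, 2, −5).

(0, 2, -5)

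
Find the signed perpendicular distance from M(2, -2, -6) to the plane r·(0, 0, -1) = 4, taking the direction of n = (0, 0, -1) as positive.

2

n·M − 4 = 2.
|n| = 1, so the signed distance is 2/1 = 2.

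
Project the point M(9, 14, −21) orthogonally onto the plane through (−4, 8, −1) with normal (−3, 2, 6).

n = (−3, 2, 6), |n|² = 49, and n·M − 22 = -147.
t = -147/49 = -3, so the foot is M − t·n = (9, 14, −21) − (-3)·(−3, 2, 6) = (0, 20, −3).

(0, 20, -3)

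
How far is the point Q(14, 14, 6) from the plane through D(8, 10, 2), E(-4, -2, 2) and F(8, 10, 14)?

DE = (-12, -12, 0) and DF = (0, 0, 12), so a normal is n = DE × DF = (-144, 144, 0).
n = (-144, 144, 0); n·P − 288 = -288; |n| = 144√2; distance = 288/(144√2) = √2.

√2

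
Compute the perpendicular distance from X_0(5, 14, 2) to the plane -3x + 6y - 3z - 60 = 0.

d = |(-3)·5 + 6·14 + (-3)·2 − 60| / √(9 + 36 + 9) = |3| / (3√6) = √6/6.

√6/6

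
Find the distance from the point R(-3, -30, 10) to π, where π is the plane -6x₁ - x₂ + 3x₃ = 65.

Normal vector n = (-6, -1, 3), and n·(-3, -30, 10) - 65 = 13.
|n| = √(36 + 1 + 9) = √46, so the distance is |13|/√46 = 13/√46.

13√46/46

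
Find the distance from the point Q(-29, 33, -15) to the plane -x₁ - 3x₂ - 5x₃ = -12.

Normal vector n = (-1, -3, -5), and n·(-29, 33, -15) - (-12) = 17.
|n| = √(1 + 9 + 25) = √35, so the distance is |17|/√35 = 17√35/35.

17/√35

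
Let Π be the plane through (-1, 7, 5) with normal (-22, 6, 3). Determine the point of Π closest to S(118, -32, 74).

(8, -2, 89)

The perpendicular from S has direction n = (-22, 6, 3): r = (118, -32, 74) + t(-22, 6, 3).
Substitute into the plane: n·(S + tn) = 79 gives -2566 + 529t = 79, so t = 5.
Foot = (118, -32, 74) + 5·(-22, 6, 3) = (8, -2, 89).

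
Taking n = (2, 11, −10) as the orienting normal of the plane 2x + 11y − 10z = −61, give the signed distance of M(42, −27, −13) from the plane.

-22/15

n·M − (-61) = -22.
|n| = 15, so the signed distance is -22/15.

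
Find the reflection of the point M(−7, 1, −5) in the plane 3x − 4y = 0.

(-1, -7, -5)

With n = (3, −4, 0), the signed offset is (n·M − 0)/|n|² = -25/25 = -1.
M' = M − 2t·n = (−7, 1, −5) − (-2)·(3, −4, 0) = (−1, −7, −5).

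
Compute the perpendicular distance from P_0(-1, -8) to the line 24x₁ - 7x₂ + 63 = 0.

d = |24·(-1) + (-7)·(-8) − (-63)| / √(576 + 49) = |95|/25 = 19/5.

19/5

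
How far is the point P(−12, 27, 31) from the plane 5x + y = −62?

29√26/26

Normal vector n = (5, 1, 0), and n·(−12, 27, 31) − (−62) = 29.
|n| = √(25 + 1 + 0) = √26, so the distance is |29|/√26 = 29/√26.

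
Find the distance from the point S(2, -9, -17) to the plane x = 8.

6

n = (1, 0, 0); n·P − 8 = -6; |n| = 1; distance = 6/1 = 6.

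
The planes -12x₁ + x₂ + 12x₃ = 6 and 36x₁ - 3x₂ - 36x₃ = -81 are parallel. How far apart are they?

21/17

Divide the second equation by -3 to match normals: -12x₁ + x₂ + 12x₃ = 27.
Both planes have normal n = (-12, 1, 12), |n| = 17. Any point on the first plane is at distance |27 − 6|/|n| = 21/17 from the second.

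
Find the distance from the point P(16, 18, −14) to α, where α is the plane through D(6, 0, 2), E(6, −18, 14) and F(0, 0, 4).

DE = (0, −18, 12) and DF = (−6, 0, 2), so a normal is n = DE × DF = (−36, −72, −108).
n = (−36, −72, −108); n·P − (-432) = 72; |n| = 36√14; distance = 72/(36√14) = √14/7.

2/√14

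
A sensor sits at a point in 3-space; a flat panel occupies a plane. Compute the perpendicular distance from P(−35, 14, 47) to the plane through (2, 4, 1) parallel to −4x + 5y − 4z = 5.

14/√57

Parallel planes share the normal n = (−4, 5, −4); since (2, 4, 1) lies on the plane, its equation is −4x + 5y − 4z = 8.
d = |(-4)·(-35) + 5·14 + (-4)·47 − 8| / √(16 + 25 + 16) = |14| / √57 = 14√57/57.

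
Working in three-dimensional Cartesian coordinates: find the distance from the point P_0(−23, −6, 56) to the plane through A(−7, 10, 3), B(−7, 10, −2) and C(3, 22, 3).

16√61/61

AB = (0, 0, −5) and AC = (10, 12, 0), so a normal is n = AB × AC = (60, −50, 0).
Then n·(−23, −6, 56) − (−920) = −160.
|n| = √(3600 + 2500 + 0) = 10√61, so the distance is |-160|/(10√61) = 16/√61.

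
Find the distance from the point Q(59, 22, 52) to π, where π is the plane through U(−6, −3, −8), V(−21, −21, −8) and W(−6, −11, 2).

25/√77

UV = (−15, −18, 0) and UW = (0, −8, 10), so a normal is n = UV × UW = (−180, 150, 120).
n = (−180, 150, 120); n·P − (-330) = -750; |n| = 30√77; distance = 750/(30√77) = 25/√77.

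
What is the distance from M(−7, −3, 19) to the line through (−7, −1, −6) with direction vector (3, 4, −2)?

Direction vector d = (3, 4, −2).
AP = (0, −2, 25); AP·d = -58, |AP|² = 629, |d|² = 29.
distance² = |AP|² − (AP·d)²/|d|² = 629 − 3364/29 = 513, so the distance is 3√57.

3√57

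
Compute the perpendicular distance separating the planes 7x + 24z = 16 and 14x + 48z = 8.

Divide the second equation by 2 to match normals: 7x + 24z = 4.
With common normal n = (7, 0, 24) (|n| = 25), the distance is |16 − 4|/|n| = 12/25.

12/25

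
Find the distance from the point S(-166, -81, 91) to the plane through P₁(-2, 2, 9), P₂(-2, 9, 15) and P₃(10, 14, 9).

8

P₁P₂ = (0, 7, 6) and P₁P₃ = (12, 12, 0), so a normal is n = P₁P₂ × P₁P₃ = (-72, 72, -84).
n = (-72, 72, -84); n·P − (-468) = -1056; |n| = 132; distance = 1056/132 = 8.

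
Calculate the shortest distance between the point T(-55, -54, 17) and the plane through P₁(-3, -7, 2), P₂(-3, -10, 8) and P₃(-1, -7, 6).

P₁P₂ = (0, -3, 6) and P₁P₃ = (2, 0, 4), so a normal is n = P₁P₂ × P₁P₃ = (-12, 12, 6).
d = |(-12)·(-55) + 12·(-54) + 6·17 − (-36)| / √(144 + 144 + 36) = |150| / 18 = 25/3.

25/3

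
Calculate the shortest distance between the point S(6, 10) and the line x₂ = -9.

d = |0·6 + 1·10 − (-9)| / √(0 + 1) = |19|/1 = 19.

19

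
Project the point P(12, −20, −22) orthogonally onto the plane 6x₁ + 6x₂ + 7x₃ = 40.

(24, -8, -8)

n = (6, 6, 7), |n|² = 121, and n·P − 40 = -242.
t = -242/121 = -2, so the foot is P − t·n = (12, −20, −22) − (-2)·(6, 6, 7) = (24, −8, −8).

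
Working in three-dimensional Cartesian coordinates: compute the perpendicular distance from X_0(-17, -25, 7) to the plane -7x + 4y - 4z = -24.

5/3

Normal vector n = (-7, 4, -4), and n·(-17, -25, 7) - (-24) = 15.
|n| = √(49 + 16 + 16) = 9, so the distance is |15|/9 = 5/3.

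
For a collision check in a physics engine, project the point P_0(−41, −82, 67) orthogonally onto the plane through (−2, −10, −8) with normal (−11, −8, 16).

n = (−11, −8, 16), |n|² = 441, and n·P_0 − (-26) = 2205.
t = 2205/441 = 5, so the foot is P_0 − t·n = (−41, −82, 67) − 5·(−11, −8, 16) = (14, −42, −13).

(14, -42, -13)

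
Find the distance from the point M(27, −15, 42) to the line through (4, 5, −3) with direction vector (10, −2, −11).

√2729

Direction vector d = (10, −2, −11).
AP = (23, −20, 45), and AP × d = (310, 703, 154).
|AP × d|² = 614025 and |d|² = 225, so the distance is √(614025/225) = √2729.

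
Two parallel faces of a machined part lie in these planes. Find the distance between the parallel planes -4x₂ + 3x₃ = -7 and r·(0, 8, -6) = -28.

21/5

Divide the second equation by -2 to match normals: -4x₂ + 3x₃ = 14.
Both planes have normal n = (0, -4, 3), |n| = 5. Any point on the first plane is at distance |14 − (-7)|/|n| = 21/5 from the second.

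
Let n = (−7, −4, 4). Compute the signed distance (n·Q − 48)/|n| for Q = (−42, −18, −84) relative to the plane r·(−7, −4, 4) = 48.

n·Q − 48 = -18.
|n| = 9, so the signed distance is -18/9 = -2.

-2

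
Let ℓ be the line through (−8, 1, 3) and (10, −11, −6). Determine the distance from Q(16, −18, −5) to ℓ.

5

A direction vector is d = (18, −12, −9).
AP = (24, −19, −8), and AP × d = (75, 72, 54).
|AP × d|² = 13725 and |d|² = 549, so the distance is √(13725/549) = √25 = 5.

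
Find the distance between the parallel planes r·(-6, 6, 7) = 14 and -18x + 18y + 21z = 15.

Divide the second equation by 3 to match normals: -6x + 6y + 7z = 5.
With common normal n = (-6, 6, 7) (|n| = 11), the distance is |14 − 5|/|n| = 9/11.

9/11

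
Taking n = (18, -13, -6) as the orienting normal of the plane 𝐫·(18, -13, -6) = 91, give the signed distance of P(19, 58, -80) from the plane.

n·P − 91 = -23.
|n| = 23, so the signed distance is -23/23 = -1.

-1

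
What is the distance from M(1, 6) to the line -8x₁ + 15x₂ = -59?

d = |(-8)·1 + 15·6 − (-59)| / √(64 + 225) = |141|/17 = 141/17.

141/17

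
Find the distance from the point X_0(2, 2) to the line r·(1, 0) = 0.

d = |1·2 + 0·2 − 0| / √(1 + 0) = |2|/1 = 2.

2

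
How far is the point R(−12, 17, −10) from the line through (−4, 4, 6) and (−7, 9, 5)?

√174

A direction vector is d = (−3, 5, −1).
AP = (−8, 13, −16); AP·d = 105, |AP|² = 489, |d|² = 35.
distance² = |AP|² − (AP·d)²/|d|² = 489 − 11025/35 = 174, so the distance is √174.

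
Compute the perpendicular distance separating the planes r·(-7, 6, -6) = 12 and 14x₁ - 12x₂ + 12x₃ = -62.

Divide the second equation by -2 to match normals: -7x₁ + 6x₂ - 6x₃ = 31.
With common normal n = (-7, 6, -6) (|n| = 11), the distance is |12 − 31|/|n| = 19/11.

19/11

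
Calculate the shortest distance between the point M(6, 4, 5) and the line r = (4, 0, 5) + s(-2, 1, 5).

Direction vector d = (-2, 1, 5).
AP = (2, 4, 0); AP·d = 0, |AP|² = 20, |d|² = 30.
distance² = |AP|² − (AP·d)²/|d|² = 20 − 0/30 = 20, so the distance is 2√5.

2√5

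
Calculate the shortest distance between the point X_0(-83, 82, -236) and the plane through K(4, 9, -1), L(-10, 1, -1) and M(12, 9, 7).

KL = (-14, -8, 0) and KM = (8, 0, 8), so a normal is n = KL × KM = (-64, 112, 64).
Then n·(-83, 82, -236) - 688 = -1296.
|n| = √(4096 + 12544 + 4096) = 144, so the distance is |-1296|/144 = 9.

9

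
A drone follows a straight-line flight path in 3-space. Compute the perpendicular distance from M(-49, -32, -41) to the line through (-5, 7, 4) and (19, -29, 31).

3√577

A direction vector is d = (24, -36, 27).
AP = (-44, -39, -45), and AP × d = (-2673, 108, 2520).
|AP × d|² = 13506993 and |d|² = 2601, so the distance is √(13506993/2601) = √5193 = 3√577.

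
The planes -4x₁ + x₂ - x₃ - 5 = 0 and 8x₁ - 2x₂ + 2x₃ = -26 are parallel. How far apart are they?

4√2/3

Divide the second equation by -2 to match normals: -4x₁ + x₂ - x₃ = 13.
Both planes have normal n = (-4, 1, -1), |n| = 3√2. Any point on the first plane is at distance |13 − 5|/|n| = 8/(3√2) = 4√2/3 from the second.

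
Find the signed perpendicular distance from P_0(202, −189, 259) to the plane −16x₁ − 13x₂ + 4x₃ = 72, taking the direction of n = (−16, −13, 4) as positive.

9

n·P_0 − 72 = 189.
|n| = 21, so the signed distance is 189/21 = 9.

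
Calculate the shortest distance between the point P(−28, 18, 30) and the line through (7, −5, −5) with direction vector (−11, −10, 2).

9√34

Direction vector d = (−11, −10, 2).
AP = (−35, 23, 35), and AP × d = (396, −315, 603).
|AP × d|² = 619650 and |d|² = 225, so the distance is √(619650/225) = √2754 = 9√34.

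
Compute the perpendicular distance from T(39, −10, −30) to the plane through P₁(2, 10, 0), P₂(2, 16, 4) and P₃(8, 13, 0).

P₁P₂ = (0, 6, 4) and P₁P₃ = (6, 3, 0), so a normal is n = P₁P₂ × P₁P₃ = (−12, 24, −36).
Then n·(39, −10, −30) − 216 = 156.
|n| = √(144 + 576 + 1296) = 12√14, so the distance is |156|/(12√14) = 13√14/14.

13√14/14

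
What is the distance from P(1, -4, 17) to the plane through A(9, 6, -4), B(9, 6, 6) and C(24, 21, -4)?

√2

AB = (0, 0, 10) and AC = (15, 15, 0), so a normal is n = AB × AC = (-150, 150, 0).
d = |(-150)·1 + 150·(-4) − (-450)| / √(22500 + 22500 + 0) = |-300| / (150√2) = √2.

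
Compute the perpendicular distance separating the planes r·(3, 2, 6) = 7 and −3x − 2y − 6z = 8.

15/7

Divide the second equation by -1 to match normals: 3x + 2y + 6z = -8.
Both planes have normal n = (3, 2, 6), |n| = 7. Any point on the first plane is at distance |(-8) − 7|/|n| = 15/7 from the second.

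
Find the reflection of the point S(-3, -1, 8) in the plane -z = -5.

(-3, -1, 2)

n = (0, 0, -1), |n|² = 1, n·S − (-5) = -3, so t = -3/1 = -3.
Foot F = S − (-3)·n = (-3, -1, 5); the reflection is 2F − S = (-3, -1, 2).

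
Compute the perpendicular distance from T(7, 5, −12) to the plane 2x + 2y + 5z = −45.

9/√33

d = |2·7 + 2·5 + 5·(-12) − (-45)| / √(4 + 4 + 25) = |9| / √33 = 3√33/11.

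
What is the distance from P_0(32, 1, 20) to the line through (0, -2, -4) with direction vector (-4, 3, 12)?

Direction vector d = (-4, 3, 12).
AP = (32, 3, 24); AP·d = 169, |AP|² = 1609, |d|² = 169.
distance² = |AP|² − (AP·d)²/|d|² = 1609 − 28561/169 = 1440, so the distance is 12√10.

12√10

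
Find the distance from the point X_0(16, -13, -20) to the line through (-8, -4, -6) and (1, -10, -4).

A direction vector is d = (9, -6, 2).
AP = (24, -9, -14), and AP × d = (-102, -174, -63).
|AP × d|² = 44649 and |d|² = 121, so the distance is √(44649/121) = √369 = 3√41.

3√41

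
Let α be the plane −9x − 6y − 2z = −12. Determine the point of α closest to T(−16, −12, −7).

(2, 0, -3)

n = (−9, −6, −2), |n|² = 121, and n·T − (-12) = 242.
t = 242/121 = 2, so the foot is T − t·n = (−16, −12, −7) − 2·(−9, −6, −2) = (2, 0, −3).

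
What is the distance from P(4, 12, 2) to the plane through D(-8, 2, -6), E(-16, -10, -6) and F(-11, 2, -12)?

8/√61

DE = (-8, -12, 0) and DF = (-3, 0, -6), so a normal is n = DE × DF = (72, -48, -36).
n = (72, -48, -36); n·P − (-456) = 96; |n| = 12√61; distance = 96/(12√61) = 8√61/61.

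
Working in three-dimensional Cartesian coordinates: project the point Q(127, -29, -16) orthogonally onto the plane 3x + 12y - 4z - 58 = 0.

(1642/13, -413/13, -196/13)

The perpendicular from Q has direction n = (3, 12, -4): r = (127, -29, -16) + λ(3, 12, -4).
Substitute into the plane: n·(Q + λn) = 58 gives 97 + 169λ = 58, so λ = -3/13.
Foot = (127, -29, -16) + (-3/13)·(3, 12, -4) = (1642/13, -413/13, -196/13).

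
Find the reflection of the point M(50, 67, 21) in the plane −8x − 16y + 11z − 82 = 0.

With n = (−8, −16, 11), the signed offset is (n·M − 82)/|n|² = -1323/441 = -3.
M' = M − 2t·n = (50, 67, 21) − (-6)·(−8, −16, 11) = (2, −29, 87).

(2, -29, 87)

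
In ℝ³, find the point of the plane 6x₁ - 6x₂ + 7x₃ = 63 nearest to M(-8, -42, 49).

(-32, -18, 21)

n = (6, -6, 7), |n|² = 121, and n·M − 63 = 484.
t = 484/121 = 4, so the foot is M − t·n = (-8, -42, 49) − 4·(6, -6, 7) = (-32, -18, 21).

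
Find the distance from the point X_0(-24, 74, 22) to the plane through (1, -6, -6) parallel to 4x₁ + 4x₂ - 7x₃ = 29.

Parallel planes share the normal n = (4, 4, -7); since (1, -6, -6) lies on the plane, its equation is 4x₁ + 4x₂ - 7x₃ = 22.
n = (4, 4, -7); n·P − 22 = 24; |n| = 9; distance = 24/9 = 8/3.

8/3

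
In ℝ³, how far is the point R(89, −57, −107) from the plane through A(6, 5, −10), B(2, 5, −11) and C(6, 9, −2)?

25/9

AB = (−4, 0, −1) and AC = (0, 4, 8), so a normal is n = AB × AC = (4, 32, −16).
Then n·(89, −57, −107) − 344 = −100.
|n| = √(16 + 1024 + 256) = 36, so the distance is |-100|/36 = 25/9.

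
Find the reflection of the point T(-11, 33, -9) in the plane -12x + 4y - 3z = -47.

With n = (-12, 4, -3), the signed offset is (n·T − (-47))/|n|² = 338/169 = 2.
T' = T − 2t·n = (-11, 33, -9) − 4·(-12, 4, -3) = (37, 17, 3).

(37, 17, 3)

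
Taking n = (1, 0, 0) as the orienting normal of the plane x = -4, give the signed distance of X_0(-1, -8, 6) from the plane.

n·X_0 − (-4) = 3.
|n| = 1, so the signed distance is 3/1 = 3.

3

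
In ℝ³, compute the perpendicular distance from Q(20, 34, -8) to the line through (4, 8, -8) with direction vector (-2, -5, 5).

√446

Direction vector d = (-2, -5, 5).
AP = (16, 26, 0), and AP × d = (130, -80, -28).
|AP × d|² = 24084 and |d|² = 54, so the distance is √(24084/54) = √446.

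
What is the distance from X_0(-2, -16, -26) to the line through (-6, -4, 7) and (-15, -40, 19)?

√1249

A direction vector is d = (-9, -36, 12).
AP = (4, -12, -33); AP·d = 0, |AP|² = 1249, |d|² = 1521.
distance² = |AP|² − (AP·d)²/|d|² = 1249 − 0/1521 = 1249, so the distance is √1249.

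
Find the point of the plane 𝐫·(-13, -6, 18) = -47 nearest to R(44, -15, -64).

(5, -33, -10)

n = (-13, -6, 18), |n|² = 529, and n·R − (-47) = -1587.
t = -1587/529 = -3, so the foot is R − t·n = (44, -15, -64) − (-3)·(-13, -6, 18) = (5, -33, -10).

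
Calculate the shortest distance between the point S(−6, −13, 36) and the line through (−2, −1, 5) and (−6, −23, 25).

√221

A direction vector is d = (−4, −22, 20).
AP = (−4, −12, 31); AP·d = 900, |AP|² = 1121, |d|² = 900.
distance² = |AP|² − (AP·d)²/|d|² = 1121 − 810000/900 = 221, so the distance is √221.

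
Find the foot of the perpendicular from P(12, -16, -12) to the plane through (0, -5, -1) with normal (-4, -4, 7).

(8, -20, -5)

n = (-4, -4, 7), |n|² = 81, and n·P − 13 = -81.
t = -81/81 = -1, so the foot is P − t·n = (12, -16, -12) − (-1)·(-4, -4, 7) = (8, -20, -5).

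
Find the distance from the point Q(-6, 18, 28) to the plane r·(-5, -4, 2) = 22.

8/(3√5)

n = (-5, -4, 2); n·P − 22 = -8; |n| = 3√5; distance = 8/(3√5) = 8√5/15.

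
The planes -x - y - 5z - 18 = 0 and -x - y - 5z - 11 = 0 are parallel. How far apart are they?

Both planes have normal n = (-1, -1, -5), |n| = 3√3. Any point on the first plane is at distance |11 − 18|/|n| = 7/(3√3) from the second.

7√3/9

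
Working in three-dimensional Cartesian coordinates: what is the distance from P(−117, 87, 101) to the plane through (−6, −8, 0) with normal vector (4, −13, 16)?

3

The plane has equation n·(r − (−6, −8, 0)) = 0, i.e. n·r = 80.
Then n·(−117, 87, 101) − 80 = −63.
|n| = √(16 + 169 + 256) = 21, so the distance is |-63|/21 = 3.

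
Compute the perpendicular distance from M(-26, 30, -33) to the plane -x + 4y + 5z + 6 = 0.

13√42/42

n = (-1, 4, 5); n·P − (-6) = -13; |n| = √42; distance = 13/√42 = 13√42/42.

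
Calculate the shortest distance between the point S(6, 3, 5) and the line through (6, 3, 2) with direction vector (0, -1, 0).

3

Direction vector d = (0, -1, 0).
AP = (0, 0, 3); AP·d = 0, |AP|² = 9, |d|² = 1.
distance² = |AP|² − (AP·d)²/|d|² = 9 − 0/1 = 9, so the distance is 3.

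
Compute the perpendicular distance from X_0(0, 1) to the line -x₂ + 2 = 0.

1

The normal to the line is n = (0, -1) with |n| = 1.
|n·X_0 − (-2)| = |-1 − (-2)| = 1, so the distance is 1/1 = 1.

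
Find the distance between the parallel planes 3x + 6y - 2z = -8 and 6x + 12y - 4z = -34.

9/7

Divide the second equation by 2 to match normals: 3x + 6y - 2z = -17.
Both planes have normal n = (3, 6, -2), |n| = 7. Any point on the first plane is at distance |(-17) − (-8)|/|n| = 9/7 from the second.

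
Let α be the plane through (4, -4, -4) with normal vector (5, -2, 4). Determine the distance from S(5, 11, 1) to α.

√5/3

The plane has equation n·(r − (4, -4, -4)) = 0, i.e. n·r = 12.
Then n·(5, 11, 1) - 12 = -5.
|n| = √(25 + 4 + 16) = 3√5, so the distance is |-5|/(3√5) = √5/3.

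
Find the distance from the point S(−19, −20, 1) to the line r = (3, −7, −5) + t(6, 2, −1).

Direction vector d = (6, 2, −1).
AP = (−22, −13, 6); AP·d = -164, |AP|² = 689, |d|² = 41.
distance² = |AP|² − (AP·d)²/|d|² = 689 − 26896/41 = 33, so the distance is √33.

√33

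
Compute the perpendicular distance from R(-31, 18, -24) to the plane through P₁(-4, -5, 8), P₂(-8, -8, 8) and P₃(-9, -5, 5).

13/(5√2)

P₁P₂ = (-4, -3, 0) and P₁P₃ = (-5, 0, -3), so a normal is n = P₁P₂ × P₁P₃ = (9, -12, -15).
Then n·(-31, 18, -24) - (-96) = -39.
|n| = √(81 + 144 + 225) = 15√2, so the distance is |-39|/(15√2) = 13/(5√2).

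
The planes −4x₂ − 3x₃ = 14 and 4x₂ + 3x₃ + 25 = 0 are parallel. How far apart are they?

Divide the second equation by -1 to match normals: −4x₂ − 3x₃ = 25.
Both planes have normal n = (0, −4, −3), |n| = 5. Any point on the first plane is at distance |25 − 14|/|n| = 11/5 from the second.

11/5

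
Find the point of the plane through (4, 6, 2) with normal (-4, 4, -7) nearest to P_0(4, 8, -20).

The perpendicular from P_0 has direction n = (-4, 4, -7): r = (4, 8, -20) + t(-4, 4, -7).
Substitute into the plane: n·(P_0 + tn) = -6 gives 156 + 81t = -6, so t = -2.
Foot = (4, 8, -20) + (-2)·(-4, 4, -7) = (12, 0, -6).

(12, 0, -6)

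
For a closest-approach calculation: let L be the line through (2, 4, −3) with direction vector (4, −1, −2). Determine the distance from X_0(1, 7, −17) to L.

Direction vector d = (4, −1, −2).
AP = (−1, 3, −14); AP·d = 21, |AP|² = 206, |d|² = 21.
distance² = |AP|² − (AP·d)²/|d|² = 206 − 441/21 = 185, so the distance is √185.

√185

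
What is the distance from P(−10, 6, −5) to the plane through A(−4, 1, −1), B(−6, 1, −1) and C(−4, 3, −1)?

4

AB = (−2, 0, 0) and AC = (0, 2, 0), so a normal is n = AB × AC = (0, 0, −4).
Then n·(−10, 6, −5) − 4 = 16.
|n| = √(0 + 0 + 16) = 4, so the distance is |16|/4 = 4.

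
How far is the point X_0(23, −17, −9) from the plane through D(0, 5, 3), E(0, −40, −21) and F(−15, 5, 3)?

DE = (0, −45, −24) and DF = (−15, 0, 0), so a normal is n = DE × DF = (0, 360, −675).
d = |360·(-17) + (-675)·(-9) − (-225)| / √(0 + 129600 + 455625) = |180| / 765 = 4/17.

4/17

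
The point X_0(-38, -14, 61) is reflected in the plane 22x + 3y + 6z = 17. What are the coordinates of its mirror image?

n = (22, 3, 6), |n|² = 529, n·X_0 − 17 = -529, so t = -529/529 = -1.
Foot F = X_0 − (-1)·n = (-16, -11, 67); the reflection is 2F − X_0 = (6, -8, 73).

(6, -8, 73)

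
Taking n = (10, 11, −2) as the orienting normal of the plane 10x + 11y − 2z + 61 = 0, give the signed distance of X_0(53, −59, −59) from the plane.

4

n·X_0 − (-61) = 60.
|n| = 15, so the signed distance is 60/15 = 4.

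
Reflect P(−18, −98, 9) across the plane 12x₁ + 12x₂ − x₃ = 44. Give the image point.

With n = (12, 12, −1), the signed offset is (n·P − 44)/|n|² = -1445/289 = -5.
P' = P − 2t·n = (−18, −98, 9) − (-10)·(12, 12, −1) = (102, 22, −1).

(102, 22, -1)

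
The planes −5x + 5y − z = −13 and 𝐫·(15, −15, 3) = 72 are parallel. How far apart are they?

11√51/51

Divide the second equation by -3 to match normals: −5x + 5y − z = -24.
With common normal n = (−5, 5, −1) (|n| = √51), the distance is |(-13) − (-24)|/|n| = 11/√51.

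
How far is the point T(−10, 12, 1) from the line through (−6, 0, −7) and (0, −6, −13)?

A direction vector is d = (6, −6, −6).
AP = (−4, 12, 8), and AP × d = (−24, 24, −48).
|AP × d|² = 3456 and |d|² = 108, so the distance is √(3456/108) = √32 = 4√2.

4√2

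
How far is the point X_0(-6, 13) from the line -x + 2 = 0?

8

The normal to the line is n = (-1, 0) with |n| = 1.
|n·X_0 − (-2)| = |6 − (-2)| = 8, so the distance is 8/1 = 8.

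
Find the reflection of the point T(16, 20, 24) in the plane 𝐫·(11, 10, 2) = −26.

n = (11, 10, 2), |n|² = 225, n·T − (-26) = 450, so t = 450/225 = 2.
Foot F = T − 2·n = (−6, 0, 20); the reflection is 2F − T = (−28, −20, 16).

(-28, -20, 16)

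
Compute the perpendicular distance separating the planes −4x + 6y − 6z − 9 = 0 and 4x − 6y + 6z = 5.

Divide the second equation by -1 to match normals: −4x + 6y − 6z = -5.
With common normal n = (−4, 6, −6) (|n| = 2√22), the distance is |9 − (-5)|/|n| = 14/(2√22) = 7/√22.

7/√22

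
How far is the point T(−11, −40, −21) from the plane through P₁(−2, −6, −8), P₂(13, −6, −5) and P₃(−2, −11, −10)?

P₁P₂ = (15, 0, 3) and P₁P₃ = (0, −5, −2), so a normal is n = P₁P₂ × P₁P₃ = (15, 30, −75).
Then n·(−11, −40, −21) − 390 = −180.
|n| = √(225 + 900 + 5625) = 15√30, so the distance is |-180|/(15√30) = 12/√30.

2√30/5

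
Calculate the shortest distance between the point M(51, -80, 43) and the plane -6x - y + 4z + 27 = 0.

n = (-6, -1, 4); n·P − (-27) = -27; |n| = √53; distance = 27/√53 = 27√53/53.

27√53/53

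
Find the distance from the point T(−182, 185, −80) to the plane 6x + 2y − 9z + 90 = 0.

8

Normal vector n = (6, 2, −9), and n·(−182, 185, −80) − (−90) = 88.
|n| = √(36 + 4 + 81) = 11, so the distance is |88|/11 = 8.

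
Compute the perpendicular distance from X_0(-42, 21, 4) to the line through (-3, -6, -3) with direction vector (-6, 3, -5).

Direction vector d = (-6, 3, -5).
AP = (-39, 27, 7), and AP × d = (-156, -237, 45).
|AP × d|² = 82530 and |d|² = 70, so the distance is √(82530/70) = √1179 = 3√131.

3√131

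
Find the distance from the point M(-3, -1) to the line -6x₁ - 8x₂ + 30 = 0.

28/5

The normal to the line is n = (-6, -8) with |n| = 10.
|n·M − (-30)| = |26 − (-30)| = 56, so the distance is 56/10 = 28/5.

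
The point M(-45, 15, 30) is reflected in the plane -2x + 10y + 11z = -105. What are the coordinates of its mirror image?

n = (-2, 10, 11), |n|² = 225, n·M − (-105) = 675, so t = 675/225 = 3.
Foot F = M − 3·n = (-39, -15, -3); the reflection is 2F − M = (-33, -45, -36).

(-33, -45, -36)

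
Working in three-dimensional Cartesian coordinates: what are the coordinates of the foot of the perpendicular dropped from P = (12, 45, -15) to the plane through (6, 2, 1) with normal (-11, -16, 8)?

(-10, 13, 1)

n = (-11, -16, 8), |n|² = 441, and n·P − (-90) = -882.
t = -882/441 = -2, so the foot is P − t·n = (12, 45, -15) − (-2)·(-11, -16, 8) = (-10, 13, 1).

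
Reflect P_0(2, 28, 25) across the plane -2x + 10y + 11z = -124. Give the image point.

n = (-2, 10, 11), |n|² = 225, n·P_0 − (-124) = 675, so t = 675/225 = 3.
Foot F = P_0 − 3·n = (8, -2, -8); the reflection is 2F − P_0 = (14, -32, -41).

(14, -32, -41)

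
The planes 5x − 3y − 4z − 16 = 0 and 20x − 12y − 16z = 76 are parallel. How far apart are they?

Divide the second equation by 4 to match normals: 5x − 3y − 4z = 19.
Both planes have normal n = (5, −3, −4), |n| = 5√2. Any point on the first plane is at distance |19 − 16|/|n| = 3/(5√2) from the second.

3√2/10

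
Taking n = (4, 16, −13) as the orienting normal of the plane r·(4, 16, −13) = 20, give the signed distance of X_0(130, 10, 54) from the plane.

n·X_0 − 20 = -42.
|n| = 21, so the signed distance is -42/21 = -2.

-2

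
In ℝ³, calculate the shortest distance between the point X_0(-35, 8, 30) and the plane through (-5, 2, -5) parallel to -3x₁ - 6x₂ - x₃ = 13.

Parallel planes share the normal n = (-3, -6, -1); since (-5, 2, -5) lies on the plane, its equation is -3x₁ - 6x₂ - x₃ = 8.
d = |(-3)·(-35) + (-6)·8 + (-1)·30 − 8| / √(9 + 36 + 1) = |19| / √46 = 19/√46.

19/√46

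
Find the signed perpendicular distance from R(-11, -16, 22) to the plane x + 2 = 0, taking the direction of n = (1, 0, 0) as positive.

-9

n·R − (-2) = -9.
|n| = 1, so the signed distance is -9/1 = -9.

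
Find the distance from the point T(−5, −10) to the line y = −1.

9

The normal to the line is n = (0, 1) with |n| = 1.
|n·T − (-1)| = |-10 − (-1)| = 9, so the distance is 9/1 = 9.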